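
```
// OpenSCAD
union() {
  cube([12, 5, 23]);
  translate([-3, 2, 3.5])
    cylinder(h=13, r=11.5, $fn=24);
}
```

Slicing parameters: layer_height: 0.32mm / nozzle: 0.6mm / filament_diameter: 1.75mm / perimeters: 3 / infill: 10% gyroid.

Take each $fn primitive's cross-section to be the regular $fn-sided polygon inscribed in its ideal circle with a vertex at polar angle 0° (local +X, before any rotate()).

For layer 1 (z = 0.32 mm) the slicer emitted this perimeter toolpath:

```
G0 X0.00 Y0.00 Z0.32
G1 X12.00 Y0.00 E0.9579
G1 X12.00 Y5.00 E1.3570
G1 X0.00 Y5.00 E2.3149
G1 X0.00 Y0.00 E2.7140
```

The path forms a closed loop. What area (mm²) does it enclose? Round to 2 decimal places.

Apply the shoelace formula to the sequence of (X, Y) vertices; enclosed area = 60.00 mm².

60.00 mm²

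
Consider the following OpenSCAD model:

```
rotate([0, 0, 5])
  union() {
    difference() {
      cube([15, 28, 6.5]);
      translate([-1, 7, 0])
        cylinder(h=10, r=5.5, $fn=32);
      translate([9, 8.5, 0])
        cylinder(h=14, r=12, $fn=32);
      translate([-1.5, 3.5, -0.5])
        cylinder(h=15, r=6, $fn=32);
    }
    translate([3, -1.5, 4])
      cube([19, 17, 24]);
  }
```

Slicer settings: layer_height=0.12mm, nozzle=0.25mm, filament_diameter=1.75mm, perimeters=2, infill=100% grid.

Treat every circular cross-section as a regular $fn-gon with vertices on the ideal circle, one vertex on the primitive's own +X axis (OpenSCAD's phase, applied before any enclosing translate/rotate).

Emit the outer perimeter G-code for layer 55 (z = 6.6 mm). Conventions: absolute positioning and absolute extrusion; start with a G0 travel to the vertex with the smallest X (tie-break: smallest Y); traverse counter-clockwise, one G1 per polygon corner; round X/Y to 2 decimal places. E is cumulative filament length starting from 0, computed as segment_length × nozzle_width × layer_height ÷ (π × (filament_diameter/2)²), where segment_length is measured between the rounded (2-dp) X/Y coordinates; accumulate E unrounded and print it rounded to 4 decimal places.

At z = 6.6 mm: the cube is absent (z outside [0, 6.5]); the cylinder at (-1, 7): section is a regular 32-gon, circumradius r=5.5; the r=12 cylinder at (9, 8.5) contributes a regular 32-gon of circumradius 12; the r=6 cylinder at (-1.5, 3.5) contributes a regular 32-gon of circumradius 6; Taking the first minus the rest: the first operand is absent here, so nothing remains; the 19×17 cube at (3, -1.5) contributes its full rectangle; Combining (union): only the 19×17 cube at (3, -1.5) is present, so the union is just that shape — 1 connected region; (rotated 5° about Z; rotation is an isometry so areas/perimeters/island counts are preserved). The outline is a single polygon with 4 vertices. Extrusion per mm of travel: 0.25 × 0.12 / (π × 0.875²) = 0.012473. Accumulating E over each segment gives final E = 0.8981.

G0 X1.64 Y15.70 Z6.60
G1 X3.12 Y-1.23 E0.2120
G1 X22.05 Y0.42 E0.4490
G1 X20.57 Y17.36 E0.6611
G1 X1.64 Y15.70 E0.8981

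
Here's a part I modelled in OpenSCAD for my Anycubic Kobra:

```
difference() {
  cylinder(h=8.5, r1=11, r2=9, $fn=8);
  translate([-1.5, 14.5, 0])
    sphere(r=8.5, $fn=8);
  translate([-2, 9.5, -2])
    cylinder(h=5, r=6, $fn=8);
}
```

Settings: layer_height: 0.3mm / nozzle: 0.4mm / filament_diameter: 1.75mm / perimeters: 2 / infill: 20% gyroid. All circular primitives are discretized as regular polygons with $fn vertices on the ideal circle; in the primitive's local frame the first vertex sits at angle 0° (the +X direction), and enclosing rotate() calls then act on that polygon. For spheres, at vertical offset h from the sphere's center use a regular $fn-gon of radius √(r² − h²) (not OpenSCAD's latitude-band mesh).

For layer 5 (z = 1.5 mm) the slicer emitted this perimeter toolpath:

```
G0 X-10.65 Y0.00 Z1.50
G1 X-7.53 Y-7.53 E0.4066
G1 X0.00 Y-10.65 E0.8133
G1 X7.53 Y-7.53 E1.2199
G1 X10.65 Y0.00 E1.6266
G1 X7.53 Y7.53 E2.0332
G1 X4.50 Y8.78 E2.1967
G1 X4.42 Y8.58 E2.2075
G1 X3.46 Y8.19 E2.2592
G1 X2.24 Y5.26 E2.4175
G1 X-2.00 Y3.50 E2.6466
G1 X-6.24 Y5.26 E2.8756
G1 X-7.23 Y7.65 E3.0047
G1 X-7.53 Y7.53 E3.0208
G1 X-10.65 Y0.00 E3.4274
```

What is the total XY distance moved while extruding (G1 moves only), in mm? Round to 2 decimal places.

68.70 mm

Sum the Euclidean lengths of each G1 segment: total = 68.70 mm.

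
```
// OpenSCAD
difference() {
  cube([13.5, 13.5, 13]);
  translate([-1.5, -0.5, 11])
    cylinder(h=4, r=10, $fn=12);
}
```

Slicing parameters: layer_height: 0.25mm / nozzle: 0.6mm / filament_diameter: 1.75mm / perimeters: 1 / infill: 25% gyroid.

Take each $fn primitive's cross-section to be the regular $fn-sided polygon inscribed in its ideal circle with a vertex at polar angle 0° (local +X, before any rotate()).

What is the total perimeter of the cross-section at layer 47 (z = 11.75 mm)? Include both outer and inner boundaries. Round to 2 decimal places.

49.99 mm

At z = 11.75 mm: the cube is present — its section is the full 13.5×13.5 rectangle (perimeter 54.00 mm); the cylinder at (-1.5, -0.5): section is a regular 12-gon, circumradius r=10 (perimeter = 2·12·10.000·sin(180°/12) = 62.12 mm); Taking the first minus the rest: starting from the 13.5×13.5 cube, the r=10 cylinder at (-1.5, -0.5) partially overlaps it — only the 56.08 mm² overlap (of its 300.00 mm²) is removed, clipping the outline — boundary = 49.99 mm. Overall, the cross-section is a single solid region. Total boundary length (outer) = 49.99 mm.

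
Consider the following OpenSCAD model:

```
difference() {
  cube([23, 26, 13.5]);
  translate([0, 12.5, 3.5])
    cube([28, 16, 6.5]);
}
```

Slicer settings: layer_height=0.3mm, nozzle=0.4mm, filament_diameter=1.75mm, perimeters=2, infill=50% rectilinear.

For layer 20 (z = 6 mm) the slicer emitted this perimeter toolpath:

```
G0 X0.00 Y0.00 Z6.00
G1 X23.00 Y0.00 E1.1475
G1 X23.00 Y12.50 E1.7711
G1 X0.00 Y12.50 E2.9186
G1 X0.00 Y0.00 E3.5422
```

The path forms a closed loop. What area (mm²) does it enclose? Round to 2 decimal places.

287.50 mm²

Apply the shoelace formula to the sequence of (X, Y) vertices; enclosed area = 287.50 mm².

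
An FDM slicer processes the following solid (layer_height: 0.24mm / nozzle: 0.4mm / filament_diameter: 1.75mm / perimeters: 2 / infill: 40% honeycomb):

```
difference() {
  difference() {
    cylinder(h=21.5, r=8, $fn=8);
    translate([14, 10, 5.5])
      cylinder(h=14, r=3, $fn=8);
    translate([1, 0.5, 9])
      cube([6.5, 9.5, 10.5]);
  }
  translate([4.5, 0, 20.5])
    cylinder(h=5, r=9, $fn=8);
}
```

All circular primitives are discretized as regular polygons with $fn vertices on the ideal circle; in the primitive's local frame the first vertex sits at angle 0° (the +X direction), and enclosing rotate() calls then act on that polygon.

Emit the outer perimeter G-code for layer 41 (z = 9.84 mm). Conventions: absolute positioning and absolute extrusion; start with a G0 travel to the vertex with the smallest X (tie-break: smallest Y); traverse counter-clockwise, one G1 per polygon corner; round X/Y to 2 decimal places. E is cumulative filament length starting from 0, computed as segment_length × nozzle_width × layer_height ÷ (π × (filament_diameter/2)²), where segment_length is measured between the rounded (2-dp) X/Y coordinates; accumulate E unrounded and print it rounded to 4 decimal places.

At z = 9.84 mm: the cylinder: section is a regular 8-gon, circumradius r=8; the r=3 cylinder at (14, 10) contributes a regular 8-gon of circumradius 3; the cube at (1, 0.5) is present — its section is the full 6.5×9.5 rectangle; Subtracting the remaining from the first: starting from the r=8 cylinder, the r=3 cylinder at (14, 10) misses the remaining region (no effect); the 6.5×9.5 cube at (1, 0.5) partially overlaps it — only the 33.91 mm² overlap (of its 61.75 mm²) is removed, clipping the outline — 1 connected region; the cylinder at (4.5, 0) is not intersected at this z (z outside [20.5, 25.5]); Subtracting the remaining from the first: none of the subtracted shapes is present at this height, so the result so far is unchanged — 1 connected region. The outline is a single polygon with 11 vertices. Extrusion per mm of travel: 0.4 × 0.24 / (π × 0.875²) = 0.039912. Accumulating E over each segment gives final E = 2.1328.

G0 X-8.00 Y0.00 Z9.84
G1 X-5.66 Y-5.66 E0.2444
G1 X0.00 Y-8.00 E0.4889
G1 X5.66 Y-5.66 E0.7333
G1 X8.00 Y0.00 E0.9778
G1 X7.50 Y1.21 E1.0300
G1 X7.50 Y0.50 E1.0584
G1 X1.00 Y0.50 E1.3178
G1 X1.00 Y7.59 E1.6008
G1 X0.00 Y8.00 E1.6439
G1 X-5.66 Y5.66 E1.8884
G1 X-8.00 Y0.00 E2.1328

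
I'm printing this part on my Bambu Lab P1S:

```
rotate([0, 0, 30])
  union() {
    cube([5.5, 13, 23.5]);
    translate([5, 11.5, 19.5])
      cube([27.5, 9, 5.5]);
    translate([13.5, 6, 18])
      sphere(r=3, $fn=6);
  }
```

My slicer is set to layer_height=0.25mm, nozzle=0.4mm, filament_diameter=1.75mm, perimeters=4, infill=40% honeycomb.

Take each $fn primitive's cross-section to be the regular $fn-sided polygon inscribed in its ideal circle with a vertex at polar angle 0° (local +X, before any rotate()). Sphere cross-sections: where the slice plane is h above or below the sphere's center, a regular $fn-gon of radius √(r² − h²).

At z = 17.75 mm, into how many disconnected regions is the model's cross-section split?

2

At z = 17.75 mm: the cube is present — its section is the full 5.5×13 rectangle; the cube at (5, 11.5) does not reach this height (z outside [19.5, 25]); the r=3 sphere at (13.5, 6) slices to a regular 6-gon of circumradius 2.990 (√(r²−h²) with h=0.25 from center); Taking the union: the 2 present regions are separate (no shared area or edge), so areas and boundary lengths simply add and each stays a separate island — 2 connected regions; (rotated 30° about Z; rotation is an isometry so areas/perimeters/island counts are preserved). The result has 2 disconnected regions.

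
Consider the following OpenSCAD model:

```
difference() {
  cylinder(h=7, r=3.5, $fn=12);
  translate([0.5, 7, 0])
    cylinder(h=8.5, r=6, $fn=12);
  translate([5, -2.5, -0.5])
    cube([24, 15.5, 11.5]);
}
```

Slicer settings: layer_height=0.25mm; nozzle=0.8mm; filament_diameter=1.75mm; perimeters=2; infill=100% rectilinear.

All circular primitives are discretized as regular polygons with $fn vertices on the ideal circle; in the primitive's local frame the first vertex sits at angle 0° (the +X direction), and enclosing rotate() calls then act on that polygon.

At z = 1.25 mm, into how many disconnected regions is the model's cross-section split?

1

At z = 1.25 mm: the r=3.5 cylinder gives a regular 12-gon of circumradius 3.5 (constant along its height); the r=6 cylinder at (0.5, 7) contributes a regular 12-gon of circumradius 6; the 24×15.5 cube at (5, -2.5) contributes its full rectangle; Subtracting the remaining from the first: starting from the r=3.5 cylinder, the r=6 cylinder at (0.5, 7) partially overlaps it — only the 8.95 mm² overlap (of its 108.00 mm²) is removed, clipping the outline; the 24×15.5 cube at (5, -2.5) misses the remaining region (no effect) — 1 connected region. The result has 1 disconnected region.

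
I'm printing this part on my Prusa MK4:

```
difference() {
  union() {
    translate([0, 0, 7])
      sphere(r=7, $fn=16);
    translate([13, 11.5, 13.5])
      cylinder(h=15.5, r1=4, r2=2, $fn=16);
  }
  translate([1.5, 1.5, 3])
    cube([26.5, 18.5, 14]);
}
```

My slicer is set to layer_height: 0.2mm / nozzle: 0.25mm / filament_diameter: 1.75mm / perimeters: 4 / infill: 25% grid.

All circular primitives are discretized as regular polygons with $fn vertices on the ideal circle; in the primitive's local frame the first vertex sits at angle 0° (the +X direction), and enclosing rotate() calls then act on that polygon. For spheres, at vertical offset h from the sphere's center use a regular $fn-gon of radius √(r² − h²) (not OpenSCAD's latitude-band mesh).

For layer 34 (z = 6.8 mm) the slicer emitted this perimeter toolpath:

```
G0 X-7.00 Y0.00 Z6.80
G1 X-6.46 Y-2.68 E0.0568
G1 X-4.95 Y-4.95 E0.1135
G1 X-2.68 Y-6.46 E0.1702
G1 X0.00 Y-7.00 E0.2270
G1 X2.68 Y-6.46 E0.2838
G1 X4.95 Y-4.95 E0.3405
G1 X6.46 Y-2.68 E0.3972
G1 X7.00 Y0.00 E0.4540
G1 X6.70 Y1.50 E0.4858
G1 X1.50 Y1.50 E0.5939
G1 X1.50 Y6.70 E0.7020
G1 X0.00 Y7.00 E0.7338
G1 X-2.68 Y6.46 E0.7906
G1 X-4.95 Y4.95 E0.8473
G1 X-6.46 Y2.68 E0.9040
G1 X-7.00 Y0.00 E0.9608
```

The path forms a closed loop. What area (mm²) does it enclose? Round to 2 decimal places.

130.71 mm²

Apply the shoelace formula to the sequence of (X, Y) vertices; enclosed area = 130.71 mm².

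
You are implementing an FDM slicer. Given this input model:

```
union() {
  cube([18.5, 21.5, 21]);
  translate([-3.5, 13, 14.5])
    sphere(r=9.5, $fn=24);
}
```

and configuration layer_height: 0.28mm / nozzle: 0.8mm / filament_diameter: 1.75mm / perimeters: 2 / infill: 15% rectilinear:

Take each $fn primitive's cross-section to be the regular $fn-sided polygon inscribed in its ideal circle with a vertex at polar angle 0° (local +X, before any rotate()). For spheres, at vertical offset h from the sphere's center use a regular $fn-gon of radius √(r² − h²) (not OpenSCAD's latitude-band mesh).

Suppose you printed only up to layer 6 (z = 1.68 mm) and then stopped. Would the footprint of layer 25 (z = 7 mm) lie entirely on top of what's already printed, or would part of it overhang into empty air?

Compare the two slices. At z = 1.68: the cube (footprint 18.5×21.5) is included at this height (area 397.75 mm²); the sphere at (-3.5, 13) is not intersected at this z (|z−center|=12.820 > r=9.5); Taking the union: only the 18.5×21.5 cube is present, so the union is just that shape — area = 397.75 mm². At z = 7: the cube (footprint 18.5×21.5) is included at this height (area 397.75 mm²); the sphere at (-3.5, 13): section is a regular 24-gon, circumradius = √(r²−h²) = √(9.5²−7.5²) = 5.831 (area = (24/2)·5.831²·sin(360°/24) = 105.60 mm²); Merging all regions: the regions partially overlap — summed areas 503.35 mm² minus the doubly-counted overlap 14.84 mm² gives 488.51 mm² — area = 488.51 mm². Checking containment: at z = 7 the cross-section extends beyond the z = 1.68 cross-section by about 90.76 mm².

part overhangs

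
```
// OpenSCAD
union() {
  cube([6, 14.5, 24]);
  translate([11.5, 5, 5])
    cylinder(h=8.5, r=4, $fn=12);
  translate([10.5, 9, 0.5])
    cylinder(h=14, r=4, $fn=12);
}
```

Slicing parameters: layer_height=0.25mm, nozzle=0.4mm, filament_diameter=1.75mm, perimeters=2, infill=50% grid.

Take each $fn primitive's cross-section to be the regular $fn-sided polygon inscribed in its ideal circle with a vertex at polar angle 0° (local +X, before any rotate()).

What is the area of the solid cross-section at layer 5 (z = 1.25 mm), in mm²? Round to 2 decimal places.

135.00 mm²

At z = 1.25 mm: the 6×14.5 cube contributes its full rectangle (area 87.00 mm²); the cylinder at (11.5, 5) is not intersected at this z (z outside [5, 13.5]); the cylinder at (10.5, 9): section is a regular 12-gon, circumradius r=4 (area = (12/2)·4.000²·sin(360°/12) = 48.00 mm²); Merging all regions: the 2 present regions are separate (no shared area or edge), so areas and boundary lengths simply add and each stays a separate island — area = 135.00 mm². Overall, the cross-section has 2 separate islands. Net area = 135.00 mm².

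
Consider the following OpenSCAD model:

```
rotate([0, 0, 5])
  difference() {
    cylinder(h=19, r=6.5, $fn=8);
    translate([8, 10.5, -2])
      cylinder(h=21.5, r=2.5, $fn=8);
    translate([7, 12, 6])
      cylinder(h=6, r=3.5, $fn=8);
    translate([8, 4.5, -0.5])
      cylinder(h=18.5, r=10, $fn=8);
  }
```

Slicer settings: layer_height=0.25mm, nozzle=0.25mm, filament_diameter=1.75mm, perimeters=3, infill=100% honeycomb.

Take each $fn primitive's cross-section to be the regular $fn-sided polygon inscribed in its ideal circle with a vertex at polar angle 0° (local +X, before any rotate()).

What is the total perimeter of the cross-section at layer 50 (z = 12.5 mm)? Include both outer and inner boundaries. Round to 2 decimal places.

37.16 mm

At z = 12.5 mm: the r=6.5 cylinder contributes a regular 8-gon of circumradius 6.5 (perimeter = 2·8·6.500·sin(180°/8) = 39.80 mm); the cylinder at (8, 10.5): section is a regular 8-gon, circumradius r=2.5 (perimeter = 2·8·2.500·sin(180°/8) = 15.31 mm); the cylinder at (7, 12) is not intersected at this z (z outside [6, 12]); the r=10 cylinder at (8, 4.5) gives a regular 8-gon of circumradius 10 (constant along its height) (perimeter = 2·8·10.000·sin(180°/8) = 61.23 mm); After the difference (first − rest): starting from the r=6.5 cylinder, the r=2.5 cylinder at (8, 10.5) misses the remaining region (no effect); the r=10 cylinder at (8, 4.5) partially overlaps it — only the 55.42 mm² overlap (of its 282.84 mm²) is removed, clipping the outline — boundary = 37.16 mm; (whole slice rotated 5° about Z — lengths, areas and connectivity unchanged). Overall, the cross-section is a single solid region. Total boundary length (outer) = 37.16 mm.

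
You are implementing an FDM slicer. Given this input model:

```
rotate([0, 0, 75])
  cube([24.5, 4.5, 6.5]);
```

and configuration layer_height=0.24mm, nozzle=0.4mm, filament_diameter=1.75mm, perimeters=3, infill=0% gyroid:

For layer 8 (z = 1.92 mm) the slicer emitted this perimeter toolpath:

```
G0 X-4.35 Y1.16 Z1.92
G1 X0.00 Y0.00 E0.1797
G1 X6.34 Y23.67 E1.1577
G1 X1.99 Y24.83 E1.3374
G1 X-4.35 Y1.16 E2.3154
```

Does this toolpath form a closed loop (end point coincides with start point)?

yes

Start point (G0): (-4.35, 1.16). End point (last G1): the path returns to the start — closed.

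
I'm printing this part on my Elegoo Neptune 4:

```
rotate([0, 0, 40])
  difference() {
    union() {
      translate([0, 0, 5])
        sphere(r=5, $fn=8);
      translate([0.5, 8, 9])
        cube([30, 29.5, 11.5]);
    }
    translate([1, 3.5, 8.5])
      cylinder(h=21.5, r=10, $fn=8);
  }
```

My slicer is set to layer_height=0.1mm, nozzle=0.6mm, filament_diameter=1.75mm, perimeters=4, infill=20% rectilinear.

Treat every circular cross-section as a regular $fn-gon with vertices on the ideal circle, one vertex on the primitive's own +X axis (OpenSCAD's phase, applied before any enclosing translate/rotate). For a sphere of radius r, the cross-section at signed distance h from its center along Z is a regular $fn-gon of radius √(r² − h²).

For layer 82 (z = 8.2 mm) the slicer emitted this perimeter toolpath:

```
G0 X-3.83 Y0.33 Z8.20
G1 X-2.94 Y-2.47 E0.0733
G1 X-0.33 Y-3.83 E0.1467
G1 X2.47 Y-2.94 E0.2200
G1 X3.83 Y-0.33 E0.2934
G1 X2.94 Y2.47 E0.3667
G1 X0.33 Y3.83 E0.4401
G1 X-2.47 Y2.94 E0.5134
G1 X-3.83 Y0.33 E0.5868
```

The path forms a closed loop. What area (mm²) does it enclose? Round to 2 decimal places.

41.75 mm²

Apply the shoelace formula to the sequence of (X, Y) vertices; enclosed area = 41.75 mm².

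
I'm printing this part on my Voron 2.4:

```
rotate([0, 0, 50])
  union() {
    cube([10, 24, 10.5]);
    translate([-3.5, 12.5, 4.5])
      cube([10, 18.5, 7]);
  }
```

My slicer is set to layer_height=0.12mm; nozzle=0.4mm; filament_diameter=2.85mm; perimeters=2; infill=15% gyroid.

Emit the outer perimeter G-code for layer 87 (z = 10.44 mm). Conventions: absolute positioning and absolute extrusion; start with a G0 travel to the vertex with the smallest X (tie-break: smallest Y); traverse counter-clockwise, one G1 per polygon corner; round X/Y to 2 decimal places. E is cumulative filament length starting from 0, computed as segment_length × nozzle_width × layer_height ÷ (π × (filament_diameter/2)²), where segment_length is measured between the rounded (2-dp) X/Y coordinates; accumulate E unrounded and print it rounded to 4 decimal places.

G0 X-26.00 Y17.25 Z10.44
G1 X-11.83 Y5.35 E0.1392
G1 X-9.58 Y8.03 E0.1656
G1 X0.00 Y0.00 E0.2596
G1 X6.43 Y7.66 E0.3349
G1 X-11.96 Y23.09 E0.5155
G1 X-14.21 Y20.41 E0.5418
G1 X-19.57 Y24.91 E0.5945
G1 X-26.00 Y17.25 E0.6697

At z = 10.44 mm: the 10×24 cube contributes its full rectangle; the 10×18.5 cube at (-3.5, 12.5) contributes its full rectangle; Combining (union): the regions partially overlap (shared area 74.75 mm²), so overlapping operands fuse into one piece — 1 connected region; (rotated 50° about Z; rotation is an isometry so areas/perimeters/island counts are preserved). The outline is a single polygon with 8 vertices. Extrusion per mm of travel: 0.4 × 0.12 / (π × 1.425²) = 0.007524. Accumulating E over each segment gives final E = 0.6697.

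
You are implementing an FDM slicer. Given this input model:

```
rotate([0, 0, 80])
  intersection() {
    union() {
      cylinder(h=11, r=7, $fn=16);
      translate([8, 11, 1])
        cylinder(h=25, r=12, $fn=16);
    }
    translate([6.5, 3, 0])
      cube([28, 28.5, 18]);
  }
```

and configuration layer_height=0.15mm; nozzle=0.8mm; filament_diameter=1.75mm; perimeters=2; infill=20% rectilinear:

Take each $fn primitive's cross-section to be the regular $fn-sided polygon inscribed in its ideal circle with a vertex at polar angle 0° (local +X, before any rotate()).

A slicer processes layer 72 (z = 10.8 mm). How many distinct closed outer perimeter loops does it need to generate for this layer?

At z = 10.8 mm: the r=7 cylinder contributes a regular 16-gon of circumradius 7; the r=12 cylinder at (8, 11) contributes a regular 16-gon of circumradius 12; Merging all regions: the regions partially overlap (shared area 43.33 mm²), so overlapping operands fuse into one piece — 1 connected region; the 28×28.5 cube at (6.5, 3) contributes its full rectangle; After intersecting: the 28×28.5 cube at (6.5, 3) partially overlaps the result so far; clipping to the common part keeps 226.90 mm² — 1 connected region; (whole slice rotated 80° about Z — lengths, areas and connectivity unchanged). The result has 1 disconnected region.

1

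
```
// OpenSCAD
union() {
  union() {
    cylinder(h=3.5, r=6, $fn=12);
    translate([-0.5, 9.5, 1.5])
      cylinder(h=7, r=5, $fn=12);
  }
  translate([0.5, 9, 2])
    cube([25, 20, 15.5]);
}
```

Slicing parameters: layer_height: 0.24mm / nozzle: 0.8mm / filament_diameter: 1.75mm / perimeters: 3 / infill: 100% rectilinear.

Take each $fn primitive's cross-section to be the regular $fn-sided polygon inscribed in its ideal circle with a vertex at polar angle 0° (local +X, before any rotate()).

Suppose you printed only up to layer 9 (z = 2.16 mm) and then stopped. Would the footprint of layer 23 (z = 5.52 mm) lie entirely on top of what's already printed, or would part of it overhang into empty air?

entirely on top

Compare the two slices. At z = 2.16: the r=6 cylinder contributes a regular 12-gon of circumradius 6 (area = (12/2)·6.000²·sin(360°/12) = 108.00 mm²); the r=5 cylinder at (-0.5, 9.5) contributes a regular 12-gon of circumradius 5 (area = (12/2)·5.000²·sin(360°/12) = 75.00 mm²); Combining (union): the regions partially overlap — summed areas 183.00 mm² minus the doubly-counted overlap 4.12 mm² gives 178.88 mm² — area = 178.88 mm²; the 25×20 cube at (0.5, 9) contributes its full rectangle (area 500.00 mm²); Taking the union: the regions partially overlap — summed areas 678.88 mm² minus the doubly-counted overlap 15.85 mm² gives 663.03 mm² — area = 663.03 mm². At z = 5.52: the cylinder does not reach this height (z outside [0, 3.5]); the cylinder at (-0.5, 9.5): section is a regular 12-gon, circumradius r=5 (area = (12/2)·5.000²·sin(360°/12) = 75.00 mm²); Merging all regions: only the r=5 cylinder at (-0.5, 9.5) is present, so the union is just that shape — area = 75.00 mm²; the 25×20 cube at (0.5, 9) contributes its full rectangle (area 500.00 mm²); Taking the union: the regions partially overlap — summed areas 575.00 mm² minus the doubly-counted overlap 15.85 mm² gives 559.15 mm² — area = 559.15 mm². Checking containment: the cross-section at z = 5.52 is a subset of the cross-section at z = 2.16.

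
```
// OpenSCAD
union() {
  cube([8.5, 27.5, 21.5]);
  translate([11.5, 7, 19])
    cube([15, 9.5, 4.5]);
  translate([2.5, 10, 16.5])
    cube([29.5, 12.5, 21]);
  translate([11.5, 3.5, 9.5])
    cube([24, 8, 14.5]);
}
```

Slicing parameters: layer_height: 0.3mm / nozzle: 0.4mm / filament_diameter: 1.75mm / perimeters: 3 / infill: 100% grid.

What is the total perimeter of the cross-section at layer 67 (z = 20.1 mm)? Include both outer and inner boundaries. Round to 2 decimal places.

At z = 20.1 mm: the cube is present — its section is the full 8.5×27.5 rectangle (perimeter 72.00 mm); the cube at (11.5, 7) is present — its section is the full 15×9.5 rectangle (perimeter 49.00 mm); the 29.5×12.5 cube at (2.5, 10) contributes its full rectangle (perimeter 84.00 mm); the cube at (11.5, 3.5) (footprint 24×8) is included at this height (perimeter 64.00 mm); Combining (union): the regions partially overlap (shared area 248.25 mm²), so the edge portions inside another operand are dropped and the merged outline is re-measured after clipping — boundary = 139.00 mm. Overall, the cross-section is a single solid region. Total boundary length (outer) = 139.00 mm.

139.00 mm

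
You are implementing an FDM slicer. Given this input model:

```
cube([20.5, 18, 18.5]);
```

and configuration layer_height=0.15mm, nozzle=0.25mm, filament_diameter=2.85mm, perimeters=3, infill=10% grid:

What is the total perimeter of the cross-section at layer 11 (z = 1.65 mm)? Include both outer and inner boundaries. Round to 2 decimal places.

77.00 mm

At z = 1.65 mm: the cube (footprint 20.5×18) is included at this height (perimeter 77.00 mm). Overall, the cross-section is a single solid region. Total boundary length (outer) = 77.00 mm.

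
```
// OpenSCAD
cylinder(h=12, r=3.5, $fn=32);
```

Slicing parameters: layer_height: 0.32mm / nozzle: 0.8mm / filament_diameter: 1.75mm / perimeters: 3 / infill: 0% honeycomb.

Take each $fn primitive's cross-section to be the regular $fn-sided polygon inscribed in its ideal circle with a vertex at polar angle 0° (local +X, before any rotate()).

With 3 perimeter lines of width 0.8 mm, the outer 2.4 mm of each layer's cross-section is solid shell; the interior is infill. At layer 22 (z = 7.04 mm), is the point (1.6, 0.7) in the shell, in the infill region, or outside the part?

At z = 7.04 mm: the cylinder: section is a regular 32-gon, circumradius r=3.5. Overall, the cross-section is a single solid region. The nearest boundary edge runs (3.23, 1.34)→(2.91, 1.94); distance from the point to it = 1.74 mm. The point is inside the cross-section, 1.74 mm from the nearest boundary — within the 2.4 mm shell band (3 × 0.8).

shell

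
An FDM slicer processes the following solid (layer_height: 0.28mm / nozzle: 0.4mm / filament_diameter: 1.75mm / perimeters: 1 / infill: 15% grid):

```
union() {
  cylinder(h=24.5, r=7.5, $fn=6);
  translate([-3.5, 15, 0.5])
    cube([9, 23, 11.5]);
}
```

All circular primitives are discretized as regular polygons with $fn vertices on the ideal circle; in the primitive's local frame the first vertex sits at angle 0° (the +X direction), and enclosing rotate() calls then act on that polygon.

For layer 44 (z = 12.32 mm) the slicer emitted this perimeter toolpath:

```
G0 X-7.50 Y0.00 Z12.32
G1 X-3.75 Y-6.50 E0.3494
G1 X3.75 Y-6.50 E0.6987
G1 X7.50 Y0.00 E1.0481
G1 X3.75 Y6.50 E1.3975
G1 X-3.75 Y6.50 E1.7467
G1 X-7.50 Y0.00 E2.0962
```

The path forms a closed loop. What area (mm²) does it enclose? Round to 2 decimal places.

Apply the shoelace formula to the sequence of (X, Y) vertices; enclosed area = 146.25 mm².

146.25 mm²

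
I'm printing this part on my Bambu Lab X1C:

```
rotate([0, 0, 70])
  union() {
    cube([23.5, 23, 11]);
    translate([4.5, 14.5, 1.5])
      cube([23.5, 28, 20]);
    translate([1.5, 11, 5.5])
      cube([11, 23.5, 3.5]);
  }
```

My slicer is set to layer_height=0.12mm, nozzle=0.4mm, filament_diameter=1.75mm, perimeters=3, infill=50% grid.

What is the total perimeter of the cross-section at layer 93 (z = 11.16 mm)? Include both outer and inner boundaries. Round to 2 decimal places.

103.00 mm

At z = 11.16 mm: the cube is absent (z outside [0, 11]); the 23.5×28 cube at (4.5, 14.5) contributes its full rectangle (perimeter 103.00 mm); the cube at (1.5, 11) does not reach this height (z outside [5.5, 9]); Merging all regions: only the 23.5×28 cube at (4.5, 14.5) is present, so the union is just that shape — boundary = 103.00 mm; (rotated 70° about Z; rotation is an isometry so areas/perimeters/island counts are preserved). Overall, the cross-section is a single solid region. Total boundary length (outer) = 103.00 mm.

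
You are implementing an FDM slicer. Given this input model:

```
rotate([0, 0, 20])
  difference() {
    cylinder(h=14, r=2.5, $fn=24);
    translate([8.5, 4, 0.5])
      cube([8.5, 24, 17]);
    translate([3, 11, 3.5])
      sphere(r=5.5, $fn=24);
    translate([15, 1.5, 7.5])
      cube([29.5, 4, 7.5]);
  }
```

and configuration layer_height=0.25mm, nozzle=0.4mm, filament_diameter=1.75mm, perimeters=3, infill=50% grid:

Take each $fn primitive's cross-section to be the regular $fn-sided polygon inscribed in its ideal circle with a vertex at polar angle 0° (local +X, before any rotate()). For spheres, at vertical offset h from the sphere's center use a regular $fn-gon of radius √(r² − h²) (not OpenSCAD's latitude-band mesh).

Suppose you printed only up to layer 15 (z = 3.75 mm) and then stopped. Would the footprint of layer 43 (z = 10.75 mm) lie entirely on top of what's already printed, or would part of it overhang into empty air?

Compare the two slices. At z = 3.75: the r=2.5 cylinder contributes a regular 24-gon of circumradius 2.5 (area = (24/2)·2.500²·sin(360°/24) = 19.41 mm²); the 8.5×24 cube at (8.5, 4) contributes its full rectangle (area 204.00 mm²); the r=5.5 sphere at (3, 11) slices to a regular 24-gon of circumradius 5.494 (√(r²−h²) with h=0.25 from center) (area = (24/2)·5.494²·sin(360°/24) = 93.76 mm²); the cube at (15, 1.5) is not intersected at this z (z outside [7.5, 15]); Taking the first minus the rest: starting from the r=2.5 cylinder (19.41 mm²), the 8.5×24 cube at (8.5, 4) misses the remaining region (no effect); the r=5.5 sphere at (3, 11) misses the remaining region (no effect) — area = 19.41 mm²; (whole slice rotated 20° about Z — lengths, areas and connectivity unchanged). At z = 10.75: the r=2.5 cylinder contributes a regular 24-gon of circumradius 2.5 (area = (24/2)·2.500²·sin(360°/24) = 19.41 mm²); the cube at (8.5, 4) (footprint 8.5×24) is included at this height (area 204.00 mm²); the sphere at (3, 11) is not intersected at this z (|z−center|=7.250 > r=5.5); the cube at (15, 1.5) (footprint 29.5×4) is included at this height (area 118.00 mm²); After the difference (first − rest): starting from the r=2.5 cylinder (19.41 mm²), the 8.5×24 cube at (8.5, 4) misses the remaining region (no effect); the 29.5×4 cube at (15, 1.5) misses the remaining region (no effect) — area = 19.41 mm²; (rotated 20° about Z; rotation is an isometry so areas/perimeters/island counts are preserved). Checking containment: the cross-section at z = 10.75 is a subset of the cross-section at z = 3.75.

entirely on top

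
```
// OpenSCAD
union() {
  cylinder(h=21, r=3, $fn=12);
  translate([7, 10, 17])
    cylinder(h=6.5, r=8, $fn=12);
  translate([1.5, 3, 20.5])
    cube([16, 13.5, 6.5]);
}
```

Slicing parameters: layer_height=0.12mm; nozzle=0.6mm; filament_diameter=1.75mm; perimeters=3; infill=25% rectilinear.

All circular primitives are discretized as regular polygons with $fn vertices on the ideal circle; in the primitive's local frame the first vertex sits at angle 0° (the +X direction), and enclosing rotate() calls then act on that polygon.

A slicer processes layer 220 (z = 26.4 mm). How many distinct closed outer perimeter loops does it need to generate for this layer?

At z = 26.4 mm: the cylinder is not intersected at this z (z outside [0, 21]); the cylinder at (7, 10) does not reach this height (z outside [17, 23.5]); the cube at (1.5, 3) (footprint 16×13.5) is included at this height; Taking the union: only the 16×13.5 cube at (1.5, 3) is present, so the union is just that shape — 1 connected region. The result has 1 disconnected region.

1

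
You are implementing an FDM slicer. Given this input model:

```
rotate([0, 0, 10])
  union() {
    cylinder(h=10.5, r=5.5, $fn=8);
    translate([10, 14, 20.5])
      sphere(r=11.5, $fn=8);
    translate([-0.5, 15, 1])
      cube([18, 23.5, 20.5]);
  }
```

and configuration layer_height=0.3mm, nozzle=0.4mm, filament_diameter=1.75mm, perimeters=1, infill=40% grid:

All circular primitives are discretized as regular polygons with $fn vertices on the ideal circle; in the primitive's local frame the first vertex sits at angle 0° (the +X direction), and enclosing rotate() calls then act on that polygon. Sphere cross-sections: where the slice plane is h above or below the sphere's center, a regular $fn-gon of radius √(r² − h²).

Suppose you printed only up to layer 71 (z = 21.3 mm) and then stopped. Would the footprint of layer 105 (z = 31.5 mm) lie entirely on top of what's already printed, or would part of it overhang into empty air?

entirely on top

Compare the two slices. At z = 21.3: the cylinder is not intersected at this z (z outside [0, 10.5]); the sphere at (10, 14): section is a regular 8-gon, circumradius = √(r²−h²) = √(11.5²−0.8²) = 11.472 (area = (8/2)·11.472²·sin(360°/8) = 372.25 mm²); the cube at (-0.5, 15) (footprint 18×23.5) is included at this height (area 423.00 mm²); Merging all regions: the regions partially overlap — summed areas 795.25 mm² minus the doubly-counted overlap 148.31 mm² gives 646.94 mm² — area = 646.94 mm²; (whole slice rotated 10° about Z — lengths, areas and connectivity unchanged). At z = 31.5: the cylinder does not reach this height (z outside [0, 10.5]); the r=11.5 sphere at (10, 14) slices to a regular 8-gon of circumradius 3.354 (√(r²−h²) with h=11 from center) (area = (8/2)·3.354²·sin(360°/8) = 31.82 mm²); the cube at (-0.5, 15) does not reach this height (z outside [1, 21.5]); Combining (union): only the r=11.5 sphere at (10, 14) is present, so the union is just that shape — area = 31.82 mm²; (whole slice rotated 10° about Z — lengths, areas and connectivity unchanged). Checking containment: the cross-section at z = 31.5 is a subset of the cross-section at z = 21.3.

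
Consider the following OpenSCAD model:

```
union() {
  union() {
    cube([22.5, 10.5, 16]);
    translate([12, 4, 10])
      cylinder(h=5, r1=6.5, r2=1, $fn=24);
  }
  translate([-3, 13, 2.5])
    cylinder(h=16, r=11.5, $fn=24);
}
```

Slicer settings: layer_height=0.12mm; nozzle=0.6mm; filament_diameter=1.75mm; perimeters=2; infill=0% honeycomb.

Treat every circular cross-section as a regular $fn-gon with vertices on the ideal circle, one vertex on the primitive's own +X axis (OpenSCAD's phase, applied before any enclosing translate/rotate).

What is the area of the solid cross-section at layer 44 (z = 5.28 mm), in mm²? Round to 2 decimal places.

At z = 5.28 mm: the 22.5×10.5 cube contributes its full rectangle (area 236.25 mm²); the cone at (12, 4) is not intersected at this z (z outside [10, 15]); Combining (union): only the 22.5×10.5 cube is present, so the union is just that shape — area = 236.25 mm²; the cylinder at (-3, 13): section is a regular 24-gon, circumradius r=11.5 (area = (24/2)·11.500²·sin(360°/24) = 410.75 mm²); Merging all regions: the regions partially overlap — summed areas 647.00 mm² minus the doubly-counted overlap 47.94 mm² gives 599.06 mm² — area = 599.06 mm². Overall, the cross-section is a single solid region. Net area = 599.06 mm².

599.06 mm²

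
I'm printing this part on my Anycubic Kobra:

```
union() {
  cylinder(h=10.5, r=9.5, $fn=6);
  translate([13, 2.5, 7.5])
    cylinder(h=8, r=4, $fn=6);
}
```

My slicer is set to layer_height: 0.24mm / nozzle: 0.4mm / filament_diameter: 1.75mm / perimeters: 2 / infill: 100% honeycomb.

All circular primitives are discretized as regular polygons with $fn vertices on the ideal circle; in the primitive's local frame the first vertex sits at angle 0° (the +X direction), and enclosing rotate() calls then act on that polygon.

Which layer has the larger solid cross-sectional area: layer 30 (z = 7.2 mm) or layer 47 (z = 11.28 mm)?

Layer 30 (z = 7.2): the r=9.5 cylinder contributes a regular 6-gon of circumradius 9.5 (area = (6/2)·9.500²·sin(360°/6) = 234.48 mm²); the cylinder at (13, 2.5) is not intersected at this z (z outside [7.5, 15.5]); Taking the union: only the r=9.5 cylinder is present, so the union is just that shape — area = 234.48 mm². So its area = 234.48 mm². Layer 47 (z = 11.28): the cylinder does not reach this height (z outside [0, 10.5]); the cylinder at (13, 2.5): section is a regular 6-gon, circumradius r=4 (area = (6/2)·4.000²·sin(360°/6) = 41.57 mm²); Merging all regions: only the r=4 cylinder at (13, 2.5) is present, so the union is just that shape — area = 41.57 mm². So its area = 41.57 mm². Layer 30 is larger (234.48 vs 41.57 mm²).

layer 30 (z = 7.2 mm)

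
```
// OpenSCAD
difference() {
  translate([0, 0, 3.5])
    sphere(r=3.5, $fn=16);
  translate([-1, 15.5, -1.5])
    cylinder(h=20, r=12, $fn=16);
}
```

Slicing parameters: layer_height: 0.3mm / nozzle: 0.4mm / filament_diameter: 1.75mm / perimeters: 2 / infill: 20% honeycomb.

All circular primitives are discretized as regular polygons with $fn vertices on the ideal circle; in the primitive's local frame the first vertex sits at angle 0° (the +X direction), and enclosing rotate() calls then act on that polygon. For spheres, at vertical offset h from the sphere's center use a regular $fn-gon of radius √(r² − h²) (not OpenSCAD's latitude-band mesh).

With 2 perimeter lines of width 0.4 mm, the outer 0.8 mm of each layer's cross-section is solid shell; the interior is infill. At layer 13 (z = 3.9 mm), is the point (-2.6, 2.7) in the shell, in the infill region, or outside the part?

At z = 3.9 mm: the r=3.5 sphere contributes a regular 16-gon of circumradius √(3.5²−0.4²) = 3.477; the cylinder at (-1, 15.5): section is a regular 16-gon, circumradius r=12; After the difference (first − rest): starting from the r=3.5 sphere, the r=12 cylinder at (-1, 15.5) misses the remaining region (no effect) — 1 connected region. Overall, the cross-section is a single solid region. The nearest boundary edge runs (-2.46, 2.46)→(-1.33, 3.21); distance from the point to it = 0.28 mm. The point is not inside any of the regions above, so it lies outside the cross-section (0.28 mm from the nearest boundary).

outside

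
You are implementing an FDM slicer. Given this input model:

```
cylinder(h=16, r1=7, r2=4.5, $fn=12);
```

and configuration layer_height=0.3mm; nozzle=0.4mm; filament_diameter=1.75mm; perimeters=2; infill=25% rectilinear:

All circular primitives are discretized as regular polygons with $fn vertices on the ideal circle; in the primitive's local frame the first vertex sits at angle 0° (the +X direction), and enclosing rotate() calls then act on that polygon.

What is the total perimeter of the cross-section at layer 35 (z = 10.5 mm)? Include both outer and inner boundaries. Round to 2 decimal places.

At z = 10.5 mm: the cone contributes a regular 12-gon of circumradius 5.359 (interpolated between r1=7 and r2=4.5 at t=0.656) (perimeter = 2·12·5.359·sin(180°/12) = 33.29 mm). Overall, the cross-section is a single solid region. Total boundary length (outer) = 33.29 mm.

33.29 mm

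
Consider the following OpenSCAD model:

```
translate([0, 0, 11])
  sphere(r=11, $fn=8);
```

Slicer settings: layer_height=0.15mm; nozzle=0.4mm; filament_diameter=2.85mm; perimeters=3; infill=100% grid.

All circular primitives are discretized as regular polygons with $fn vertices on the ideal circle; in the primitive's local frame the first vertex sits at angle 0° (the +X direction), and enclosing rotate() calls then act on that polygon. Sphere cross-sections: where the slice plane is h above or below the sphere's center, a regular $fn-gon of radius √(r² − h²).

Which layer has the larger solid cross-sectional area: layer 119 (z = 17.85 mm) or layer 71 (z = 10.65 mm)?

Layer 119 (z = 17.85): the sphere: section is a regular 8-gon, circumradius = √(r²−h²) = √(11²−6.85²) = 8.607 (area = (8/2)·8.607²·sin(360°/8) = 209.52 mm²). So its area = 209.52 mm². Layer 71 (z = 10.65): the sphere: section is a regular 8-gon, circumradius = √(r²−h²) = √(11²−0.35²) = 10.994 (area = (8/2)·10.994²·sin(360°/8) = 341.89 mm²). So its area = 341.89 mm². Layer 71 is larger (341.89 vs 209.52 mm²).

layer 71 (z = 10.65 mm)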